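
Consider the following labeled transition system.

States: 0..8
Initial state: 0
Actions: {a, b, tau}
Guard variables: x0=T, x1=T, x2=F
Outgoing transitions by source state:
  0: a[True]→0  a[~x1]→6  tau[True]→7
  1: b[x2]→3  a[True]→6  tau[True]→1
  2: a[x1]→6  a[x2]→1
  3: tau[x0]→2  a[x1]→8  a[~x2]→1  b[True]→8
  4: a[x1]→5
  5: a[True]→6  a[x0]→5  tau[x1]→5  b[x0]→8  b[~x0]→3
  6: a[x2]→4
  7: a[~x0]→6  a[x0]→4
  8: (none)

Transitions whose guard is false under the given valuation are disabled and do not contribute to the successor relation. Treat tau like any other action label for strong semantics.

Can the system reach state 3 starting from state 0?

Answer: UNREACHABLE

Working:
After dropping false guards: 15 live edges.
depth 0: {0}
depth 1: {7}  total {0,7}
depth 2: {4}  total {0,4,7}
depth 3: {5}  total {0,4,5,7}
depth 4: {6,8}  total {0,4,5,6,7,8}
Reachable = {0,4,5,6,7,8}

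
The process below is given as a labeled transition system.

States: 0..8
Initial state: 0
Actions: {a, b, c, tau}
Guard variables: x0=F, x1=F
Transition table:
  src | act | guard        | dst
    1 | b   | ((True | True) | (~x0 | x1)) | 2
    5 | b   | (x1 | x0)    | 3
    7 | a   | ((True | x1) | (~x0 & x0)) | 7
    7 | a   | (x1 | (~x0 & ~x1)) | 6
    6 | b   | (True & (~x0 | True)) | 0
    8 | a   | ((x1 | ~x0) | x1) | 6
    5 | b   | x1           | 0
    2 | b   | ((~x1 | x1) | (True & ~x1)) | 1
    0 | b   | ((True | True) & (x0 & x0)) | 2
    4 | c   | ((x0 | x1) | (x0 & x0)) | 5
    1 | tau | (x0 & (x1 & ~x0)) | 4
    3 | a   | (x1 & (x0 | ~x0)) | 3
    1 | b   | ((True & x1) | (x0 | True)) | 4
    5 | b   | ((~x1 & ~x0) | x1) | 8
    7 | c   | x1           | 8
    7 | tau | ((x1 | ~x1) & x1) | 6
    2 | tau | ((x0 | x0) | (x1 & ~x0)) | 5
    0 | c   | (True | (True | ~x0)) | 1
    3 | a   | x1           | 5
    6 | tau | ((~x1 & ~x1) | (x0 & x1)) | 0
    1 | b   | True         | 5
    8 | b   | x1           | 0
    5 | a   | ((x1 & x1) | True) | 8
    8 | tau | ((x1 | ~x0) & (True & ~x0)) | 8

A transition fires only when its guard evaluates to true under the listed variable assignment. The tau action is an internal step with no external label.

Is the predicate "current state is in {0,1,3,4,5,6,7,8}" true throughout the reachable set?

Allowed set {0,1,3,4,5,6,7,8}
Reach set: {0,1,2,4,5,6,8}
  0: ok
  1: ok
  2: VIOLATES
  4: ok
  5: ok
  6: ok
  8: ok
counterexample path to 2: c·b

Answer: INVARIANT VIOLATED at state 2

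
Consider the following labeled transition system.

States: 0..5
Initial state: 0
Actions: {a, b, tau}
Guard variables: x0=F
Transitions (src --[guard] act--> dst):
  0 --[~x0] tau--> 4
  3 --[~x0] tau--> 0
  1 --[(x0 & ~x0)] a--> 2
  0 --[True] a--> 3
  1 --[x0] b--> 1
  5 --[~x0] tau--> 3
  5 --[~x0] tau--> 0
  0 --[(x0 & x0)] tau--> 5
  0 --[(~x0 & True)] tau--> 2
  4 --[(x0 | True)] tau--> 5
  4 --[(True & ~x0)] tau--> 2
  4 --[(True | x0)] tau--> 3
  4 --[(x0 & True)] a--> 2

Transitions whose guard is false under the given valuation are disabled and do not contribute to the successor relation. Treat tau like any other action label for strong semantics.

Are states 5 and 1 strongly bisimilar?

Bisimulation quotient by refinement:
  round 0: {{0,1,2,3,4,5}}
  round 1: {{0},{1,2},{3,4,5}}
  round 2: {{0},{1,2},{3},{4},{5}}
Fixed point at round 3; 5 class(es).
class of 5: {5}; class of 1: {1,2}

Answer: NOT BISIMILAR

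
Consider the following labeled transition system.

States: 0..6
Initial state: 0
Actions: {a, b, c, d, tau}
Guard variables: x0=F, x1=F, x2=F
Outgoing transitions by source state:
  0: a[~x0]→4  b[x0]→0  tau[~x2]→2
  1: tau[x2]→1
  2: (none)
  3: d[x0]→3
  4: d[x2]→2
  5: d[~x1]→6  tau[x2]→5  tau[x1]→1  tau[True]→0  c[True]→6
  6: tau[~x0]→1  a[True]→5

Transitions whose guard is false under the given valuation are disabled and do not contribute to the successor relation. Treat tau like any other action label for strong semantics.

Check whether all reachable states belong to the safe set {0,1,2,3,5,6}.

Allowed set {0,1,2,3,5,6}
R = {0,2,4}
  0: ok
  2: ok
  4: ✗ unsafe
counterexample path to 4: a

Answer: INVARIANT VIOLATED at state 4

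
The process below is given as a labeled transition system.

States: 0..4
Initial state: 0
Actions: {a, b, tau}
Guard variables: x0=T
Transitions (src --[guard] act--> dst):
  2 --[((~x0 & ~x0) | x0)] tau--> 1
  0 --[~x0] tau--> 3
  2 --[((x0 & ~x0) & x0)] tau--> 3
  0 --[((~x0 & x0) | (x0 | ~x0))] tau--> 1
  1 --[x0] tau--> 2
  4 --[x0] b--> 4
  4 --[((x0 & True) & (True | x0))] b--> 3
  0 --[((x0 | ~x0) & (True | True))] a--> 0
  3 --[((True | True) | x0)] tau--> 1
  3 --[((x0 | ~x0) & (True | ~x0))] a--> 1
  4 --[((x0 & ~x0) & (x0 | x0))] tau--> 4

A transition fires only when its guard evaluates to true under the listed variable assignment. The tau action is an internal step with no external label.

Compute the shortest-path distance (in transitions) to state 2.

Answer: 2

Working:
BFS to 2:
  depth 0: {0}
  depth 1: {1}
  depth 2: {2}
2 enters at depth 2; path tau·tau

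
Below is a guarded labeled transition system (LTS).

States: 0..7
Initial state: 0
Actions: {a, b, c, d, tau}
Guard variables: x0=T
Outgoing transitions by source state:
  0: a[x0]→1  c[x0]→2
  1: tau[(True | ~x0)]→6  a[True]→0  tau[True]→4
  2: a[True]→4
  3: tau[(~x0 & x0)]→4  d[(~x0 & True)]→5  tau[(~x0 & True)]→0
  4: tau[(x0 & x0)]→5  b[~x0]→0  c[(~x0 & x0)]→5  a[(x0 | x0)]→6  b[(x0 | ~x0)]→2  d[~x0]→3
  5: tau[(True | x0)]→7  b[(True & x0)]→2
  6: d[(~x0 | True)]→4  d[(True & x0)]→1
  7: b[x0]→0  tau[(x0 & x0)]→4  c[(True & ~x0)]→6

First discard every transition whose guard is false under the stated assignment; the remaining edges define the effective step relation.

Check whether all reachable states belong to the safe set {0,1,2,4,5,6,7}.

Answer: INVARIANT HOLDS

Trace:
Safe = {0,1,2,4,5,6,7}
Reachable = {0,1,2,4,5,6,7}
  0: ok
  1: ok
  2: ok
  4: ok
  5: ok
  6: ok
  7: ok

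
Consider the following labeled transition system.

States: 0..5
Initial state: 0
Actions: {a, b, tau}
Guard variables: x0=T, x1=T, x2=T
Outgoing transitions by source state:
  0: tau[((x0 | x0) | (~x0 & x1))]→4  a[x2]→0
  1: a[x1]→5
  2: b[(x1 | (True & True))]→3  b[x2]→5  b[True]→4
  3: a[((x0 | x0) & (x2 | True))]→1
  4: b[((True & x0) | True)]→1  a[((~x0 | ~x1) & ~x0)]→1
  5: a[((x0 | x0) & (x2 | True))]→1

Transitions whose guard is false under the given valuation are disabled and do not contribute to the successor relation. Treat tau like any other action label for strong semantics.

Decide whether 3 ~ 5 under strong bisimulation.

Compute ~ classes (split until stable):
  P[0] = {{0,1,2,3,4,5}}
  P[1] = {{0},{1,3,5},{2,4}}
  P[2] = {{0},{1,3,5},{2},{4}}
Fixed point at round 3; 4 class(es).
[3]={1,3,5}  [5]={1,3,5}

Answer: BISIMILAR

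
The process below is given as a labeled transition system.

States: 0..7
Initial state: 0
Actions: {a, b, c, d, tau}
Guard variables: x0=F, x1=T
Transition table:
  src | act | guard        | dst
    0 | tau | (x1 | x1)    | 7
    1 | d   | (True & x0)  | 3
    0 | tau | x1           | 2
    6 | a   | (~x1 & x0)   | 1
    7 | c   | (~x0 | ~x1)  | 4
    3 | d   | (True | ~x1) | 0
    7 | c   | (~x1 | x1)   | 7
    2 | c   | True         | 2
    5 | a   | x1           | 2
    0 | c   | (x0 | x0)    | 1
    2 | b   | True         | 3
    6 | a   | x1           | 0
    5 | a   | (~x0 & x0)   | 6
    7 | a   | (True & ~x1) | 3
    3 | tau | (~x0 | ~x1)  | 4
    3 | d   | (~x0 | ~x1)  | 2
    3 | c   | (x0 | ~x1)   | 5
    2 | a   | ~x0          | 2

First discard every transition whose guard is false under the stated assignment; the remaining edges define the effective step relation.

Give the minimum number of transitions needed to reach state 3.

BFS to 3:
  depth 0: {0}
  depth 1: {2,7}
  depth 2: {3,4}
first hit 3 at d=2 via tau·b

Answer: 2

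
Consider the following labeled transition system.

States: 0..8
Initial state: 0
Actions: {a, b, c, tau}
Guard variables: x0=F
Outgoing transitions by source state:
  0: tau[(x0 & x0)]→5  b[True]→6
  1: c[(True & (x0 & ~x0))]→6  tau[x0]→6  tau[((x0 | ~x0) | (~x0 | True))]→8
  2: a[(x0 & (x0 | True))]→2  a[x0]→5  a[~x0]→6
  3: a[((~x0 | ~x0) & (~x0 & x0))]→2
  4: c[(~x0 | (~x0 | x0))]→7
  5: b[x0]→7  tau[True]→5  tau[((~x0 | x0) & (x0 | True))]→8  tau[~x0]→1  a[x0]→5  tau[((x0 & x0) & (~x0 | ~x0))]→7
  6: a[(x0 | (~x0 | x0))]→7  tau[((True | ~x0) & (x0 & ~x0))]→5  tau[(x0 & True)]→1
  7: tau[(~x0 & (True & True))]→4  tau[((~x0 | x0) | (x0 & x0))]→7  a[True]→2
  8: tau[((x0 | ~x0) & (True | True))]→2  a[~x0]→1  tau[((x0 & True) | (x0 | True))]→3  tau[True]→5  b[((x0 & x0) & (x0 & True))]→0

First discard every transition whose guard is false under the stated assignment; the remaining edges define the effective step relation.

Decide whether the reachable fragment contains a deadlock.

Reach set: {0,2,4,6,7}
  0: b→6  [deg 1]
  2: a→6  [deg 1]
  4: c→7  [deg 1]
  6: a→7  [deg 1]
  7: a→2  tau→4  tau→7  [deg 3]

Answer: DEADLOCK-FREE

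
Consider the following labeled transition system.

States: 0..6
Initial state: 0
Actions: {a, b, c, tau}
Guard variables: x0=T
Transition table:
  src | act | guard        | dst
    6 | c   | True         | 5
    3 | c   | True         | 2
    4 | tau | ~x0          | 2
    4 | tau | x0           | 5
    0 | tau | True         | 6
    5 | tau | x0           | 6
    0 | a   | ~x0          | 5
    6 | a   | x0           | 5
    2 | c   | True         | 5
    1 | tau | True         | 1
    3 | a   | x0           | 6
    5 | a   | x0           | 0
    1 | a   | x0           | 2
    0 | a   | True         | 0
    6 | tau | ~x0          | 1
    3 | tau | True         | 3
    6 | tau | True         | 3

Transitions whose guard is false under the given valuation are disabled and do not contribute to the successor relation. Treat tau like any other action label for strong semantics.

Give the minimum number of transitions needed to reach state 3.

Answer: 2

Trace:
BFS to 3:
  depth 0: {0}
  depth 1: {6}
  depth 2: {3,5}
first hit 3 at d=2 via tau·tau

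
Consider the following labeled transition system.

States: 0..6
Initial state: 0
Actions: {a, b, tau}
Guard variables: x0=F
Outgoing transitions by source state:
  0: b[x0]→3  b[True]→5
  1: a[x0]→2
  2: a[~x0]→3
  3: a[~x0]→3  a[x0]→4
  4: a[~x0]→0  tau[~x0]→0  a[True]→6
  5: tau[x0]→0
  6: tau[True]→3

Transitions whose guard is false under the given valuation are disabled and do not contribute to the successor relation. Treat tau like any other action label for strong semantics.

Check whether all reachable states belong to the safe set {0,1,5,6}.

Safe = {0,1,5,6}
Reach set: {0,5}
  0: ok
  5: ok

Answer: INVARIANT HOLDS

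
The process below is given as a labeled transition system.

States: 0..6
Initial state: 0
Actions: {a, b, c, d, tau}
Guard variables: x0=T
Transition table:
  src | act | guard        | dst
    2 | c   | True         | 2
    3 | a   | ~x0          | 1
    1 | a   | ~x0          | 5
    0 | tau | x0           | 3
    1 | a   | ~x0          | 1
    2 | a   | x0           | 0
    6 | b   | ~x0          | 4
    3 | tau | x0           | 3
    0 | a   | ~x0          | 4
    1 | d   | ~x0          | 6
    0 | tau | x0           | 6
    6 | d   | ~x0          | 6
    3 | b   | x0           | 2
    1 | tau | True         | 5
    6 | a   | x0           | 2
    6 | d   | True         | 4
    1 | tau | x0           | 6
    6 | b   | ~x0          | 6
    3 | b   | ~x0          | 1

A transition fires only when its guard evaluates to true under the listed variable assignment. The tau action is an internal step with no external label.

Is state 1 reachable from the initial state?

After dropping false guards: 10 live edges.
L0 = {0}
L1 = {3,6}  cumulative {0,3,6}
L2 = {2,4}  cumulative {0,2,3,4,6}
Reach set: {0,2,3,4,6}

Answer: UNREACHABLE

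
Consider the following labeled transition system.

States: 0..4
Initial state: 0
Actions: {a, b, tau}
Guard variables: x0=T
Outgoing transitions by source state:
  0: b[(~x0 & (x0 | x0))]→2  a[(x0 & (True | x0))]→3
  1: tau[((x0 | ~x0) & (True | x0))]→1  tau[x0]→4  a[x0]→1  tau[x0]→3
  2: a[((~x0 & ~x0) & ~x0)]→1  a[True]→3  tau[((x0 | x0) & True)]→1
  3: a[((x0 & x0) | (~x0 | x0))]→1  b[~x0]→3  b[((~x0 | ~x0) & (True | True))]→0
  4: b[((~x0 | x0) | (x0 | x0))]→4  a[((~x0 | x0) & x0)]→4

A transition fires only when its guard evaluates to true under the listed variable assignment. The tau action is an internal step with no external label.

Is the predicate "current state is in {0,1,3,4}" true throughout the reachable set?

Allowed set {0,1,3,4}
Reachable = {0,1,3,4}
  0: ok
  1: ok
  3: ok
  4: ok

Answer: INVARIANT HOLDS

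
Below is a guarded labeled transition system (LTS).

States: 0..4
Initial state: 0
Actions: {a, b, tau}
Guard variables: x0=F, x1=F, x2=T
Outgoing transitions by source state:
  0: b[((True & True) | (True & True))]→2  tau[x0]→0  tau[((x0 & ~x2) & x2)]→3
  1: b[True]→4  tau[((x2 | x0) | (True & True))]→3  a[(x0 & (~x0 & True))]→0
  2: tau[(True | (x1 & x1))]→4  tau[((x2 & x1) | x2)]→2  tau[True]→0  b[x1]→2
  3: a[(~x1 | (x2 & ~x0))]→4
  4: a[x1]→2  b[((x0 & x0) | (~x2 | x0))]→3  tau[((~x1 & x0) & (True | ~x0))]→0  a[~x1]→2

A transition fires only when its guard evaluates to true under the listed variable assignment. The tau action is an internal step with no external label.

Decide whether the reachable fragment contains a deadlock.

Answer: DEADLOCK-FREE

Analysis:
Reachable = {0,2,4}
  0: b→2  [deg 1]
  2: tau→0  tau→2  tau→4  [deg 3]
  4: a→2  [deg 1]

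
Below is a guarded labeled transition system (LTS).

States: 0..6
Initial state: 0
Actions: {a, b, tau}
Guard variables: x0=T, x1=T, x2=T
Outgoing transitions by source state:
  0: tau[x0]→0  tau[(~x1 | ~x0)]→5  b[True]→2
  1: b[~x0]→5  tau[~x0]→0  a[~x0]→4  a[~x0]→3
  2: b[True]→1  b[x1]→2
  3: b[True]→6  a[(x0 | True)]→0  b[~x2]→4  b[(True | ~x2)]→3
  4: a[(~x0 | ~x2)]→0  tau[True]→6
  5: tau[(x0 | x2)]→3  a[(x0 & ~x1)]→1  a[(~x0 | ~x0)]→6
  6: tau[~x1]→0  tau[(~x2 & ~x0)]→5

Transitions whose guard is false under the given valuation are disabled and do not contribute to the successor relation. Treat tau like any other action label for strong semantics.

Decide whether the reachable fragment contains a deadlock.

R = {0,1,2}
  0: b→2  tau→0  [deg 2]
  1: ∅  [no exit]
  2: b→1  b→2  [deg 2]
Path to 1: b·b

Answer: DEADLOCK at state 1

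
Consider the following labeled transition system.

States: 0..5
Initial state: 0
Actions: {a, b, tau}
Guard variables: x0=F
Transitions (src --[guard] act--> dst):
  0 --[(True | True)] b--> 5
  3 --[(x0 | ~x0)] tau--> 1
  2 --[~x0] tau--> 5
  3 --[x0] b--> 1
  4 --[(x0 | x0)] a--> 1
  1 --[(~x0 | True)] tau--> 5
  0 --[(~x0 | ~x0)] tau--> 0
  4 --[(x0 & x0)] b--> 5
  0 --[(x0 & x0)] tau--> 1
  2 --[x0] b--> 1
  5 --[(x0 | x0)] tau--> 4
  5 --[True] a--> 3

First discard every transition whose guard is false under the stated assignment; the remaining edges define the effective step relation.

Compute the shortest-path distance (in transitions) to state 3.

Answer: 2

Working:
BFS to 3:
  L0 = {0}
  L1 = {5}
  L2 = {3}
first hit 3 at d=2 via b·a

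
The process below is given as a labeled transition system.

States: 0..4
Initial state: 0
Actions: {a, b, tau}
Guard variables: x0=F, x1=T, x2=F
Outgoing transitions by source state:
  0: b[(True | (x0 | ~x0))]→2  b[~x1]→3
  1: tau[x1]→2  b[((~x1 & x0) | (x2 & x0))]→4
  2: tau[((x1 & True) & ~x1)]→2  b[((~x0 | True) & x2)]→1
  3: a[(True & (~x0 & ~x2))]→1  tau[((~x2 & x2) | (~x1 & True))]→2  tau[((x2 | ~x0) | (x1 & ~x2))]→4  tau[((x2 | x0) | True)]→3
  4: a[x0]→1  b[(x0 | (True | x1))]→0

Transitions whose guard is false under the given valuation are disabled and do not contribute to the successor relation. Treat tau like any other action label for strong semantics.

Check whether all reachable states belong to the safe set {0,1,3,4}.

Allowed set {0,1,3,4}
R = {0,2}
  0: ok
  2: outside
witness against invariant: b → 2

Answer: INVARIANT VIOLATED at state 2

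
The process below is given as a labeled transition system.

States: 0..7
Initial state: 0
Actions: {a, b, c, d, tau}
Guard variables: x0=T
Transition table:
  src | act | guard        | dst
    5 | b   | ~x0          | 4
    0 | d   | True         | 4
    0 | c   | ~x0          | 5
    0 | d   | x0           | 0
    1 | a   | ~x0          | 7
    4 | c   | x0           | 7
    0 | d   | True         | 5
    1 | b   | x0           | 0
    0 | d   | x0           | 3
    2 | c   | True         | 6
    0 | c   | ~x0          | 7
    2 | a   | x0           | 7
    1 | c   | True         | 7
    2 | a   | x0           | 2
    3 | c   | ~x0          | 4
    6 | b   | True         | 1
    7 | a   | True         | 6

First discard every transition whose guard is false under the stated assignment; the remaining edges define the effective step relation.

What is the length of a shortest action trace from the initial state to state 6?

Breadth-first toward 6:
  Layer 0: {0}
  Layer 1: {3,4,5}
  Layer 2: {7}
  Layer 3: {6}
depth(6)=3, e.g. d·c·a

Answer: 3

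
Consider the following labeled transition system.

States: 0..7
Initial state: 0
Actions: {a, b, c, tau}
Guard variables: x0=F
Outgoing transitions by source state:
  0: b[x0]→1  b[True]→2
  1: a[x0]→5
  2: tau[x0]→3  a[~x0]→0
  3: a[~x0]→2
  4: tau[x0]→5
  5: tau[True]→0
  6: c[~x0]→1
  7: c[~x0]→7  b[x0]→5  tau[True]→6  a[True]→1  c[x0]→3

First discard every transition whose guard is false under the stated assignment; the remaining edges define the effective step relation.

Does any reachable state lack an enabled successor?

Answer: DEADLOCK-FREE

Analysis:
Reachable = {0,2}
  0: b→2  [1 out]
  2: a→0  [1 out]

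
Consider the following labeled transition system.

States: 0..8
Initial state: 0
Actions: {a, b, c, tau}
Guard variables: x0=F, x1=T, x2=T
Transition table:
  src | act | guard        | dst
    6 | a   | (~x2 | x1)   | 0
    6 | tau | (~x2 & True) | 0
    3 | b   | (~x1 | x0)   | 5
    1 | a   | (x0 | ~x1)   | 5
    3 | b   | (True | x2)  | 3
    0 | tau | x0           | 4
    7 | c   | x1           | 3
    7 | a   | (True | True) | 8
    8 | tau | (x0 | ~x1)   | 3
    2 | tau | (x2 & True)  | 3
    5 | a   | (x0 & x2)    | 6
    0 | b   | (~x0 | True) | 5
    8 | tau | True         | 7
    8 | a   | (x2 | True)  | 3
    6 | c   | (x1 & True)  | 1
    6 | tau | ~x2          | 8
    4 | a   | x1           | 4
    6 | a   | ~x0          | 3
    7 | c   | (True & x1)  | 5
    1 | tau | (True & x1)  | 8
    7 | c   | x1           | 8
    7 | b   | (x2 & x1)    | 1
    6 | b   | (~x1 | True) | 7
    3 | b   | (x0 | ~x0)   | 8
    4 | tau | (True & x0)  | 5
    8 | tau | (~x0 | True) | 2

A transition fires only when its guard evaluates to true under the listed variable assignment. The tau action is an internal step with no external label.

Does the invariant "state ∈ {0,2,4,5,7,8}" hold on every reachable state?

Answer: INVARIANT HOLDS

Analysis:
Safe = {0,2,4,5,7,8}
Reach set: {0,5}
  0: ✓
  5: ✓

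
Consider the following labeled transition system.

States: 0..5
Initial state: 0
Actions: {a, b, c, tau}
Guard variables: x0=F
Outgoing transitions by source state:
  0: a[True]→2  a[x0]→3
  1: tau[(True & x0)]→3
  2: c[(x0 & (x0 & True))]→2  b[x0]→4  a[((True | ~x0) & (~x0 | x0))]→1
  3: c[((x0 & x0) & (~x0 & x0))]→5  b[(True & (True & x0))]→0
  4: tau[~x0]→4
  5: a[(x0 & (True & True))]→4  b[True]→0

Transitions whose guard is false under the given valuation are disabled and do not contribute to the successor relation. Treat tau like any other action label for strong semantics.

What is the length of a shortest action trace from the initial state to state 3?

Breadth-first toward 3:
  depth 0: {0}
  depth 1: {2}
  depth 2: {1}
3 never appears.

Answer: UNREACHABLE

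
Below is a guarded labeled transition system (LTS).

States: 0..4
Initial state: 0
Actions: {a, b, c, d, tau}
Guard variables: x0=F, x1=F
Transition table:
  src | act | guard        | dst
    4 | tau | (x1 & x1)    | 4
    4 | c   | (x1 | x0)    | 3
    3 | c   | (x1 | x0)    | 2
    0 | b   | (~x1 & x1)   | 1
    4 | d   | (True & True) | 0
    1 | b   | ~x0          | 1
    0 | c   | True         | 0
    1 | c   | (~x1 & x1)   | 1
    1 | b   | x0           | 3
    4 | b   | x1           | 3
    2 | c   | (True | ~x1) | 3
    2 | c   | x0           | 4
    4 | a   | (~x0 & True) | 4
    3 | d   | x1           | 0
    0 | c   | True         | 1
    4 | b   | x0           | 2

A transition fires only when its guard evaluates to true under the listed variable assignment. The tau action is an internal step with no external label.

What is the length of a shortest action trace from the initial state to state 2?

BFS to 2:
  depth 0: {0}
  depth 1: {1}
2 never appears.

Answer: UNREACHABLE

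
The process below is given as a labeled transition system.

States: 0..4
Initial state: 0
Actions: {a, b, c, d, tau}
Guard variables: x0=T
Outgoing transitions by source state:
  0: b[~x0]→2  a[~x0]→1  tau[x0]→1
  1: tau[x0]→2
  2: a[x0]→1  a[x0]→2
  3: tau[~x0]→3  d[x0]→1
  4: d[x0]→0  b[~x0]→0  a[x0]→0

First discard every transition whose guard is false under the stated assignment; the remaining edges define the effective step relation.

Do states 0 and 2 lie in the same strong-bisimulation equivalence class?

Refine partition for ~:
  round 0: {{0,1,2,3,4}}
  round 1: {{0,1},{2},{3},{4}}
  round 2: {{0},{1},{2},{3},{4}}
stable after 3 split(s): 5 block(s)
[0]={0}  [2]={2}

Answer: NOT BISIMILAR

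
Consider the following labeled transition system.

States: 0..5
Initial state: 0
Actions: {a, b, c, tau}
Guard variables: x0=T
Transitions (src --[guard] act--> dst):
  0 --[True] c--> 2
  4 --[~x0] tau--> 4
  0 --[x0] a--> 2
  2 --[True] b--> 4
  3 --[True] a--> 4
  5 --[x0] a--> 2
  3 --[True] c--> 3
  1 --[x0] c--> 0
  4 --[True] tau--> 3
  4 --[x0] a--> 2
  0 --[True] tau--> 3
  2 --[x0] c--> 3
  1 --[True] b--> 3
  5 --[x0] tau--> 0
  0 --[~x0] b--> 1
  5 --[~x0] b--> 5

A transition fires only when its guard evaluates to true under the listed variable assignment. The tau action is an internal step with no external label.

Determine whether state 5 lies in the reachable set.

Answer: UNREACHABLE

Trace:
After dropping false guards: 13 live edges.
Layer 0: {0}
Layer 1: {2,3}  now seen {0,2,3}
Layer 2: {4}  now seen {0,2,3,4}
R = {0,2,3,4}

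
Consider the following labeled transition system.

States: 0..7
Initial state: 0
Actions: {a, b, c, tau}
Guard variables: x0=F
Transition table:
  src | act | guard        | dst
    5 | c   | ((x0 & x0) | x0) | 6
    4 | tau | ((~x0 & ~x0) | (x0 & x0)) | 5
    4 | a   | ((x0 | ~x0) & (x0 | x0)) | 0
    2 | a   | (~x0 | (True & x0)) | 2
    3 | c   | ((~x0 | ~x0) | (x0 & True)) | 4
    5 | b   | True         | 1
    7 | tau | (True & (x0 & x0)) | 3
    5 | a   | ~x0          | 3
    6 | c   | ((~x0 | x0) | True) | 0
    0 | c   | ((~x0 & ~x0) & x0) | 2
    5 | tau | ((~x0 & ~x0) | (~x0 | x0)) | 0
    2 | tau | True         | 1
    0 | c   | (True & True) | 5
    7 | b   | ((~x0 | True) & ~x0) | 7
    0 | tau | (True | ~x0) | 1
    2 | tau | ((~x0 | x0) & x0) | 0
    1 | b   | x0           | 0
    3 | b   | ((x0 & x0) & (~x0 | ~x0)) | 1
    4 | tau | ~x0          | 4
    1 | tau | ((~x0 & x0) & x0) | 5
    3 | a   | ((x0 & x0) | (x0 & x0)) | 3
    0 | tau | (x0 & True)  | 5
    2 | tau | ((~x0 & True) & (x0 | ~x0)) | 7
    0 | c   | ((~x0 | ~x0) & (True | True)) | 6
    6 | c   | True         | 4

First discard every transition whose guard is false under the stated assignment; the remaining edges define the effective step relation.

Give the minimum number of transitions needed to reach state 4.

Breadth-first toward 4:
  depth 0: {0}
  depth 1: {1,5,6}
  depth 2: {3,4}
4 enters at depth 2; path c·c

Answer: 2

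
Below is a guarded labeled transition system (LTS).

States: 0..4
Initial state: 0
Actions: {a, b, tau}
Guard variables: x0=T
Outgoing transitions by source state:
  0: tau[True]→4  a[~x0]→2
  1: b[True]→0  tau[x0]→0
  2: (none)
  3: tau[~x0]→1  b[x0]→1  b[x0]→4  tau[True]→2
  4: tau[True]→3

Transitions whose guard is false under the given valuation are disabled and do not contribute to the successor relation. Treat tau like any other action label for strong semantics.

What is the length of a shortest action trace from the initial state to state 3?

BFS to 3:
  depth 0: {0}
  depth 1: {4}
  depth 2: {3}
depth(3)=2, e.g. tau·tau

Answer: 2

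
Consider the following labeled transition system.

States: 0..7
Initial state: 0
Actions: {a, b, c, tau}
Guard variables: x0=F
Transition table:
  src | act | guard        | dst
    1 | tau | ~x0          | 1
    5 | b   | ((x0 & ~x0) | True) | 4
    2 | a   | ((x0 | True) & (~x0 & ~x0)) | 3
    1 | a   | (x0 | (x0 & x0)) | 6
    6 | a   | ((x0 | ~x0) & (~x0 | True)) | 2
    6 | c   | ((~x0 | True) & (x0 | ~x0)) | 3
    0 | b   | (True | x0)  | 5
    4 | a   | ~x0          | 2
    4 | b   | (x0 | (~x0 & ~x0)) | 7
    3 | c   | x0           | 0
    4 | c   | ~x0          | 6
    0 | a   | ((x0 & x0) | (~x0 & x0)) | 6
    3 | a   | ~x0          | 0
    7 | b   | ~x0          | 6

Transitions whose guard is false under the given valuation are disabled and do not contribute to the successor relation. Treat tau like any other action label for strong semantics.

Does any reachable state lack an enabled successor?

Answer: DEADLOCK-FREE

Analysis:
Reach set: {0,2,3,4,5,6,7}
  0: b→5  [1 out]
  2: a→3  [1 out]
  3: a→0  [1 out]
  4: a→2  b→7  c→6  [3 out]
  5: b→4  [1 out]
  6: a→2  c→3  [2 out]
  7: b→6  [1 out]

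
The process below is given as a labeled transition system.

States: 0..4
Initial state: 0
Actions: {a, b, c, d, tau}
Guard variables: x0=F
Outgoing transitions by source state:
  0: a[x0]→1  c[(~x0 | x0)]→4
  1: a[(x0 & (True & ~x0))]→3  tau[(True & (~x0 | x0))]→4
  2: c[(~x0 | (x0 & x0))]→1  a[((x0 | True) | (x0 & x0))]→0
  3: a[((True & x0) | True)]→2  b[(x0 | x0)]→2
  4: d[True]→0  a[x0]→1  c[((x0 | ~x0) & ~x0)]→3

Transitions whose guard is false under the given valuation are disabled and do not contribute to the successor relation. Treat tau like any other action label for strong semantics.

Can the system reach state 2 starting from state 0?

After dropping false guards: 7 live edges.
depth 0: {0}
depth 1: {4}  now seen {0,4}
depth 2: {3}  now seen {0,3,4}
depth 3: {2}  now seen {0,2,3,4}
depth 4: {1}  now seen {0,1,2,3,4}
Reach set: {0,1,2,3,4}
Path to 2: c·c·a

Answer: REACHABLE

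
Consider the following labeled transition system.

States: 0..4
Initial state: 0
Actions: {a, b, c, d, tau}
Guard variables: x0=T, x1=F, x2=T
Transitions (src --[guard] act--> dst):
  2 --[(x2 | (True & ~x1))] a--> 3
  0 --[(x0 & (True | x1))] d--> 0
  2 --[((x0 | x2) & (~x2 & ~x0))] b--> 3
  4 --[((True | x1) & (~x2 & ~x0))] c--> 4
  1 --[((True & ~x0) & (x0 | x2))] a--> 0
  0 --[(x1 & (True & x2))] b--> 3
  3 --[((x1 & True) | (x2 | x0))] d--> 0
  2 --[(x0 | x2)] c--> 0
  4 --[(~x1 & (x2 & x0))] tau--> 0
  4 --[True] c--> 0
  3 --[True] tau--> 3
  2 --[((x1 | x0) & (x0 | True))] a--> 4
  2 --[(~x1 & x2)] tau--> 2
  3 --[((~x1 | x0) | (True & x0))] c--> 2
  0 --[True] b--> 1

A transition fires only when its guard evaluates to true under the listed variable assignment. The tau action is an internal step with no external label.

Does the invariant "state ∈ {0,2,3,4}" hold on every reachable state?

Answer: INVARIANT VIOLATED at state 1

Working:
Inv-set: {0,2,3,4}
R = {0,1}
  0: ok
  1: outside
witness against invariant: b → 1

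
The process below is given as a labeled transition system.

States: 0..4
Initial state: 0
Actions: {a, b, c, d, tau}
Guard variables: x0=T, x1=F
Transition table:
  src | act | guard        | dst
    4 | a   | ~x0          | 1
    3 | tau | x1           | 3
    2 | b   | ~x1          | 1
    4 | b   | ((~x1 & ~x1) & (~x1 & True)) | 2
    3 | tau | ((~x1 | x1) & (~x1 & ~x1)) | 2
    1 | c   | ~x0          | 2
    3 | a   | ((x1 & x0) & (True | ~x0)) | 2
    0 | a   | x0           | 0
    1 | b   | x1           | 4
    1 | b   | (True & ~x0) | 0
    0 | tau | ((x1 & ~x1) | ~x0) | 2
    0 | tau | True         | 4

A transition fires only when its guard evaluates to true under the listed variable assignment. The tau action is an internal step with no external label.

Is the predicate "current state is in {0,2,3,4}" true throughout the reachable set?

Inv-set: {0,2,3,4}
Reach set: {0,1,2,4}
  0: ok
  1: outside
  2: ok
  4: ok
witness against invariant: tau·b·b → 1

Answer: INVARIANT VIOLATED at state 1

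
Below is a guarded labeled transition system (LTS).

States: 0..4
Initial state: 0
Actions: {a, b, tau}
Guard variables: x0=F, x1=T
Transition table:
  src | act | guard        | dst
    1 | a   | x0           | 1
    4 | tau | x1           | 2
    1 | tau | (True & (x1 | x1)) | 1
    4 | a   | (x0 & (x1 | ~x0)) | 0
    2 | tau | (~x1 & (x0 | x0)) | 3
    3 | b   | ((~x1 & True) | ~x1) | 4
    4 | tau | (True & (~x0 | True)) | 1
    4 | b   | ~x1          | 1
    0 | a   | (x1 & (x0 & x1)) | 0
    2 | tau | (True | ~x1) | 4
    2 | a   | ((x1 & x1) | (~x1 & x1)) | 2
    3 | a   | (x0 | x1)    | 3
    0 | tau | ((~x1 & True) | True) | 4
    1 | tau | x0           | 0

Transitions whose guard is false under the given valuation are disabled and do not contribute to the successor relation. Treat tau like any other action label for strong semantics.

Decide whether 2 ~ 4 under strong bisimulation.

Answer: NOT BISIMILAR

Working:
Refine partition for ~:
  round 0: {{0,1,2,3,4}}
  round 1: {{0,1,4},{2},{3}}
  round 2: {{0,1},{2},{3},{4}}
  round 3: {{0},{1},{2},{3},{4}}
Fixed point at round 4; 5 class(es).
class of 2: {2}; class of 4: {4}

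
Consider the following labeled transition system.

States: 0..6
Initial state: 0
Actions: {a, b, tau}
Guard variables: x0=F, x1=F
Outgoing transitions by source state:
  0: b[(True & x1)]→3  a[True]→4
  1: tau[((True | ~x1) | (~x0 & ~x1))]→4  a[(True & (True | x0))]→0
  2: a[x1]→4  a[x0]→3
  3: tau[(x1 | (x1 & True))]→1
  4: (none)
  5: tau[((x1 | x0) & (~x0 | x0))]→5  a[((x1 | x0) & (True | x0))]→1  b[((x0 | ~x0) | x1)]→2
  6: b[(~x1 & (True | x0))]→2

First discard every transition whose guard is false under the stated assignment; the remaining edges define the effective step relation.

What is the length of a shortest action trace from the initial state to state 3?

Answer: UNREACHABLE

Trace:
Breadth-first toward 3:
  L0 = {0}
  L1 = {4}
3 never appears.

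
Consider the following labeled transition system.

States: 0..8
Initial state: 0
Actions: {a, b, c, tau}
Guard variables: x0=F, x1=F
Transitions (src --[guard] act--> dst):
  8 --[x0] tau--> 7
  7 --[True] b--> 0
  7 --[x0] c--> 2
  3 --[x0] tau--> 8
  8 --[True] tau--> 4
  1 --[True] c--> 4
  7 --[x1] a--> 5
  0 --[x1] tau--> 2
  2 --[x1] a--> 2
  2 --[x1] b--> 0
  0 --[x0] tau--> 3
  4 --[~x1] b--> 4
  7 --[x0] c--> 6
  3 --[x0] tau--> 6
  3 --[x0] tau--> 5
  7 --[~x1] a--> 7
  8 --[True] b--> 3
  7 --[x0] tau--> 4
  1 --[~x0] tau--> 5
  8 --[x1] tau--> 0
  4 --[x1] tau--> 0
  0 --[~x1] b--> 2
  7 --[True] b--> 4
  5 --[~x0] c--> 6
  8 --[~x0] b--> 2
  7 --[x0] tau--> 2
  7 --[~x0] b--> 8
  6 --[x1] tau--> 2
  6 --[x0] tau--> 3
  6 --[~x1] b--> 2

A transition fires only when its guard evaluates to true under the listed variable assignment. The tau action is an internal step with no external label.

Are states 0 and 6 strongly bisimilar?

Answer: BISIMILAR

Working:
Bisimulation quotient by refinement:
  π0 = {{0,1,2,3,4,5,6,7,8}}
  π1 = {{0,4,6},{1},{2,3},{5},{7},{8}}
  π2 = {{0,6},{1},{2,3},{4},{5},{7},{8}}
7 equivalence class(es) (converged in 3)
class of 0: {0,6}; class of 6: {0,6}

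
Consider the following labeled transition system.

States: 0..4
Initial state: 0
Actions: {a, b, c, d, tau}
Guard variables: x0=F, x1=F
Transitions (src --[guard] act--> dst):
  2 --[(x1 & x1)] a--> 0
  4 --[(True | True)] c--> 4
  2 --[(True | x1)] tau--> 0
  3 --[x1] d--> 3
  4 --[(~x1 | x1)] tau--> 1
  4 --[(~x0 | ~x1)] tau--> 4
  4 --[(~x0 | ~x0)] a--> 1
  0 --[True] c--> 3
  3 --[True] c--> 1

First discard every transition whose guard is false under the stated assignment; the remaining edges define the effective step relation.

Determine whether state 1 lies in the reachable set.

Answer: REACHABLE

Trace:
After dropping false guards: 7 live edges.
depth 0: {0}
depth 1: {3}  total {0,3}
depth 2: {1}  total {0,1,3}
Reachable = {0,1,3}
Path to 1: c·c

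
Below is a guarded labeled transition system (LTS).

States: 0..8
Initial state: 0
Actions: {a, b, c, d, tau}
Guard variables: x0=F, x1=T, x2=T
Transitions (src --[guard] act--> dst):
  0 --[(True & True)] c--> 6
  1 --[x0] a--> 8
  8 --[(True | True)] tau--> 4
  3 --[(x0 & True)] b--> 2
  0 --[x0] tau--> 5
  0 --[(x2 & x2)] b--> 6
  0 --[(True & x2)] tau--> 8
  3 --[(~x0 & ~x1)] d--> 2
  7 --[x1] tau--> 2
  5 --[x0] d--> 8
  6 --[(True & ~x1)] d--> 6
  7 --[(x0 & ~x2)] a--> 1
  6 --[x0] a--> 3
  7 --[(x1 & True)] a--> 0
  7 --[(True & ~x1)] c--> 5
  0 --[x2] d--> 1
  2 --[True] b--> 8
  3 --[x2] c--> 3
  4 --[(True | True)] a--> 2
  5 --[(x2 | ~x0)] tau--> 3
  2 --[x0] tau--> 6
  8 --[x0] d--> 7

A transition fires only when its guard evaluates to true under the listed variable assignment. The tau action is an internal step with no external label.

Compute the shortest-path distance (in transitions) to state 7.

Layered search for 7:
  depth 0: {0}
  depth 1: {1,6,8}
  depth 2: {4}
  depth 3: {2}
7 never appears.

Answer: UNREACHABLE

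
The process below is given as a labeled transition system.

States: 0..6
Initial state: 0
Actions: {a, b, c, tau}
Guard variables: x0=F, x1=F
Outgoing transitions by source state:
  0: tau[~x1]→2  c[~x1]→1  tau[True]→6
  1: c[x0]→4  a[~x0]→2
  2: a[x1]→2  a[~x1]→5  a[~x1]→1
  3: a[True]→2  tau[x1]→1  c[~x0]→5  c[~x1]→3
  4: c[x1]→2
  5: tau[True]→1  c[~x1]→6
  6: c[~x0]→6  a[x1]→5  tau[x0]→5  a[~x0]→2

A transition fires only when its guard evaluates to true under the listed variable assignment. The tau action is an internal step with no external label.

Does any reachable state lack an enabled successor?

Reach set: {0,1,2,5,6}
  0: c→1  tau→2  tau→6  [deg 3]
  1: a→2  [deg 1]
  2: a→1  a→5  [deg 2]
  5: c→6  tau→1  [deg 2]
  6: a→2  c→6  [deg 2]

Answer: DEADLOCK-FREE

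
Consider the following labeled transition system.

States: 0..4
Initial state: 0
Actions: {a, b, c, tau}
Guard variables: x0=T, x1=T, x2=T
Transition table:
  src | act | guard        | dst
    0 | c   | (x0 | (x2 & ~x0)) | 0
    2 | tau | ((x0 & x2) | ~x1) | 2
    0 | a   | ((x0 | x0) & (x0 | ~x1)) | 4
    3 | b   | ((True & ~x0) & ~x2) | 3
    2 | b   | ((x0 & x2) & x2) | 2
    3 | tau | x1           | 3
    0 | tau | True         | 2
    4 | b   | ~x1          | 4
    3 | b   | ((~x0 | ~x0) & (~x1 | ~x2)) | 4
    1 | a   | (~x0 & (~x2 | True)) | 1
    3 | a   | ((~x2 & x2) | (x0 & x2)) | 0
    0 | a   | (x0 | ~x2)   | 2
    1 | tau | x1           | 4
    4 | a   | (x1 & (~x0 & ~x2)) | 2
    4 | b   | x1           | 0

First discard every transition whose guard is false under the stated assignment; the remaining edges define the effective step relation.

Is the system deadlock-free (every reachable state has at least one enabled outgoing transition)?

Reachable = {0,2,4}
  0: a→2  a→4  c→0  tau→2  [4 exit(s)]
  2: b→2  tau→2  [2 exit(s)]
  4: b→0  [1 exit(s)]

Answer: DEADLOCK-FREE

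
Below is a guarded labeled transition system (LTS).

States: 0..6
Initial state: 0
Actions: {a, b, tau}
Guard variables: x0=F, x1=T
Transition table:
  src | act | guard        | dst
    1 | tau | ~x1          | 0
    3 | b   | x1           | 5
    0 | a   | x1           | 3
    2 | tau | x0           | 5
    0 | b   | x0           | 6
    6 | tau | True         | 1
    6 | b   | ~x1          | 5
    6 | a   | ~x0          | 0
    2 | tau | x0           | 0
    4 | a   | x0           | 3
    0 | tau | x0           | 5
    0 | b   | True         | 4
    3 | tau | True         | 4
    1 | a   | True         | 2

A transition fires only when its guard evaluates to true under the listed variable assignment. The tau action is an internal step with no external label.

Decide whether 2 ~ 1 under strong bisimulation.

Answer: NOT BISIMILAR

Trace:
Refine partition for ~:
  P[0] = {{0,1,2,3,4,5,6}}
  P[1] = {{0},{1},{2,4,5},{3},{6}}
Fixed point at round 2; 5 class(es).
class of 2: {2,4,5}; class of 1: {1}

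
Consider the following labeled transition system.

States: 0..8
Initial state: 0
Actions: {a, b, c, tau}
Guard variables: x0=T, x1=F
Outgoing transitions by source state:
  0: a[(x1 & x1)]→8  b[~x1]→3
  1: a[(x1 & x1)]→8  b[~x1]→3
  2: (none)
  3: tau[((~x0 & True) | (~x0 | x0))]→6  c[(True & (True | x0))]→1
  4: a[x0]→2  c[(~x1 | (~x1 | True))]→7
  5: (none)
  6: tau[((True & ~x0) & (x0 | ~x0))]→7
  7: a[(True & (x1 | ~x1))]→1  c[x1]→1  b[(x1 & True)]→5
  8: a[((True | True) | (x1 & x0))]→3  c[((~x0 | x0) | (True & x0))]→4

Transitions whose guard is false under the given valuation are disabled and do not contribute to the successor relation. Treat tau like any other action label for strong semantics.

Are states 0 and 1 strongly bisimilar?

Answer: BISIMILAR

Trace:
Refine partition for ~:
  π0 = {{0,1,2,3,4,5,6,7,8}}
  π1 = {{0,1},{2,5,6},{3},{4,8},{7}}
  π2 = {{0,1},{2,5,6},{3},{4},{7},{8}}
6 equivalence class(es) (converged in 3)
class of 0: {0,1}; class of 1: {0,1}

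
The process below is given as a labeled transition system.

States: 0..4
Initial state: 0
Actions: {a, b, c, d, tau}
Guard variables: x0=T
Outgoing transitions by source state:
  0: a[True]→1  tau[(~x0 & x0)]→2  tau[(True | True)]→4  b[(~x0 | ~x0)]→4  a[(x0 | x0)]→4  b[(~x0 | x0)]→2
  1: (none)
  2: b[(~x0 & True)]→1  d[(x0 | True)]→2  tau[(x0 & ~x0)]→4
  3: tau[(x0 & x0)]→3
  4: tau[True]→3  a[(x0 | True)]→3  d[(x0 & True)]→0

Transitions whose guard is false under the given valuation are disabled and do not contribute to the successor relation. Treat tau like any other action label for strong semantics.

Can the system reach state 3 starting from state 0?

Answer: REACHABLE

Working:
Guard filter leaves 9 enabled edge(s).
depth 0: {0}
depth 1: {1,2,4}  cumulative {0,1,2,4}
depth 2: {3}  cumulative {0,1,2,3,4}
Reach set: {0,1,2,3,4}
Path to 3: a·tau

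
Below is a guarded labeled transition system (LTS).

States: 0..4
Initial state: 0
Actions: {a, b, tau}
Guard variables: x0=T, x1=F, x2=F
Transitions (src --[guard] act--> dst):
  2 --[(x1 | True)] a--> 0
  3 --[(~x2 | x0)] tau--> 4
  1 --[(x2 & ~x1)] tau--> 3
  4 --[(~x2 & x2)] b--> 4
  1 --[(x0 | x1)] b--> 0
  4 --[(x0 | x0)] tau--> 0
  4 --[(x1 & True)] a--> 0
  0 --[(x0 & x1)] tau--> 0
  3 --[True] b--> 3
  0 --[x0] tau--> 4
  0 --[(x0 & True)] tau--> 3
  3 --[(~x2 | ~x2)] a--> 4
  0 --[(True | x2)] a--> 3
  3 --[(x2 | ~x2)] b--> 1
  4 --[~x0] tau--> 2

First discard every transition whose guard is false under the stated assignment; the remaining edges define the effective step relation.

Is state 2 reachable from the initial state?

Guard filter leaves 10 enabled edge(s).
depth 0: {0}
depth 1: {3,4}  cumulative {0,3,4}
depth 2: {1}  cumulative {0,1,3,4}
R = {0,1,3,4}

Answer: UNREACHABLE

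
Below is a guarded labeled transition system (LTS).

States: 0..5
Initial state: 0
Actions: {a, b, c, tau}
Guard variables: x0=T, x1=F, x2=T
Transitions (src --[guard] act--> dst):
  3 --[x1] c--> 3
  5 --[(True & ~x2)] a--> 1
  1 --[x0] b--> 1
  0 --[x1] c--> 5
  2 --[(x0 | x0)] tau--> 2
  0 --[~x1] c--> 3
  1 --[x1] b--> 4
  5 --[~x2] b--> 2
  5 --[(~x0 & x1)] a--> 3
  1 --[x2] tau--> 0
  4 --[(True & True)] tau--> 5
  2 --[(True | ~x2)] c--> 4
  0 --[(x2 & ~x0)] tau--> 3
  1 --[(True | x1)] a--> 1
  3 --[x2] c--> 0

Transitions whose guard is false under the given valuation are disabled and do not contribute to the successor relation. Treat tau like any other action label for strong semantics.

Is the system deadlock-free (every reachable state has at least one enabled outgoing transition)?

Reachable = {0,3}
  0: c→3  [1 out]
  3: c→0  [1 out]

Answer: DEADLOCK-FREE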